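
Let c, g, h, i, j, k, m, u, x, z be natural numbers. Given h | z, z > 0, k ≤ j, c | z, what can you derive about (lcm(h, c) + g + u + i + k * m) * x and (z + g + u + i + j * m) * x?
(lcm(h, c) + g + u + i + k * m) * x ≤ (z + g + u + i + j * m) * x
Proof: h | z and c | z, hence lcm(h, c) | z. Since z > 0, lcm(h, c) ≤ z. Then lcm(h, c) + g ≤ z + g. Then lcm(h, c) + g + u ≤ z + g + u. Then lcm(h, c) + g + u + i ≤ z + g + u + i. From k ≤ j, k * m ≤ j * m. Since lcm(h, c) + g + u + i ≤ z + g + u + i, lcm(h, c) + g + u + i + k * m ≤ z + g + u + i + j * m. Then (lcm(h, c) + g + u + i + k * m) * x ≤ (z + g + u + i + j * m) * x.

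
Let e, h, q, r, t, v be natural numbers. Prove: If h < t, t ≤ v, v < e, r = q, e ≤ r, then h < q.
t ≤ v and v < e, therefore t < e. Since h < t, h < e. Because r = q and e ≤ r, e ≤ q. Since h < e, h < q.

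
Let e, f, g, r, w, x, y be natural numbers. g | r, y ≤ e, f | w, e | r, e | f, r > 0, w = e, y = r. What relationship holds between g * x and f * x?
g * x ≤ f * x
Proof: y = r and y ≤ e, so r ≤ e. e | r and r > 0, thus e ≤ r. From r ≤ e, r = e. w = e and f | w, thus f | e. e | f, so e = f. Since r = e, r = f. Because g | r and r > 0, g ≤ r. Since r = f, g ≤ f. Then g * x ≤ f * x.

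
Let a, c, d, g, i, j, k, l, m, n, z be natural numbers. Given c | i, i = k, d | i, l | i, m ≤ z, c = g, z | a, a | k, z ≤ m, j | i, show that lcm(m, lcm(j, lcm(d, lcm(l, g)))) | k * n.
Since z ≤ m and m ≤ z, z = m. z | a and a | k, therefore z | k. z = m, so m | k. c = g and c | i, therefore g | i. l | i, so lcm(l, g) | i. Since d | i, lcm(d, lcm(l, g)) | i. Because j | i, lcm(j, lcm(d, lcm(l, g))) | i. i = k, so lcm(j, lcm(d, lcm(l, g))) | k. m | k, so lcm(m, lcm(j, lcm(d, lcm(l, g)))) | k. Then lcm(m, lcm(j, lcm(d, lcm(l, g)))) | k * n.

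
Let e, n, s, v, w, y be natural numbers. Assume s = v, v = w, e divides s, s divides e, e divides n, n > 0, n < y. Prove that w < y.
s = v and v = w, thus s = w. From e divides s and s divides e, e = s. e divides n, so s divides n. From s = w, w divides n. Since n > 0, w ≤ n. n < y, so w < y.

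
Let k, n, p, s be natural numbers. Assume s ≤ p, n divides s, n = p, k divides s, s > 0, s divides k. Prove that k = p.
k divides s and s divides k, therefore k = s. n = p and n divides s, therefore p divides s. s > 0, so p ≤ s. Since s ≤ p, s = p. Since k = s, k = p.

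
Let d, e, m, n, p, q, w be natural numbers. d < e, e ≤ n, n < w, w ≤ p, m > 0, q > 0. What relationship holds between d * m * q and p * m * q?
d * m * q < p * m * q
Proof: e ≤ n and n < w, therefore e < w. Since w ≤ p, e < p. Since d < e, d < p. Using m > 0 and multiplying by a positive, d * m < p * m. From q > 0, by multiplying by a positive, d * m * q < p * m * q.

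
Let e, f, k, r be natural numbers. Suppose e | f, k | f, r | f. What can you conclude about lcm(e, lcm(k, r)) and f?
lcm(e, lcm(k, r)) | f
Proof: Because k | f and r | f, lcm(k, r) | f. Since e | f, lcm(e, lcm(k, r)) | f.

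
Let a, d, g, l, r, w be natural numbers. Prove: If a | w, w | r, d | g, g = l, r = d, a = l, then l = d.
g = l and d | g, therefore d | l. a = l and a | w, hence l | w. Since r = d and w | r, w | d. l | w, so l | d. d | l, so d = l. Then l = d.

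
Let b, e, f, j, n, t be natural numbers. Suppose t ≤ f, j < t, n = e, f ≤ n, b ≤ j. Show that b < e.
b ≤ j and j < t, therefore b < t. Since t ≤ f, b < f. n = e and f ≤ n, hence f ≤ e. Since b < f, b < e.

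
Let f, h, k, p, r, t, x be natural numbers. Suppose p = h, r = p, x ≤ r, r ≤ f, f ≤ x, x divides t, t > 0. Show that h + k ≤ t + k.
r ≤ f and f ≤ x, thus r ≤ x. x ≤ r, so x = r. x divides t, so r divides t. r = p, so p divides t. t > 0, so p ≤ t. p = h, so h ≤ t. Then h + k ≤ t + k.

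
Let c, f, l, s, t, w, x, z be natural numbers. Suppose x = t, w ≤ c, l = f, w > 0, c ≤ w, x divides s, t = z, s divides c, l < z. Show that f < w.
c ≤ w and w ≤ c, hence c = w. Because x = t and x divides s, t divides s. s divides c, so t divides c. c = w, so t divides w. w > 0, so t ≤ w. Since t = z, z ≤ w. l < z, so l < w. Since l = f, f < w.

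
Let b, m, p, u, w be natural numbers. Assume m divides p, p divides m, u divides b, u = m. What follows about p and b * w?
p divides b * w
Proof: m divides p and p divides m, hence m = p. u = m, so u = p. u divides b, so p divides b. Then p divides b * w.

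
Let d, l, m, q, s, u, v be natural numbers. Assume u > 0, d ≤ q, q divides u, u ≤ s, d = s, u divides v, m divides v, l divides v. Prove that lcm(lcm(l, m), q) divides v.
Since l divides v and m divides v, lcm(l, m) divides v. d = s and d ≤ q, therefore s ≤ q. Since u ≤ s, u ≤ q. From q divides u and u > 0, q ≤ u. u ≤ q, so u = q. u divides v, so q divides v. Because lcm(l, m) divides v, lcm(lcm(l, m), q) divides v.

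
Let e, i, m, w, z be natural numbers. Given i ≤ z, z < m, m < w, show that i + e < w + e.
z < m and m < w, therefore z < w. i ≤ z, so i < w. Then i + e < w + e.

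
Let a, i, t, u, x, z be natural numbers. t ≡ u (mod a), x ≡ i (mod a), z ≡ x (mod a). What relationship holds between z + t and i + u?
z + t ≡ i + u (mod a)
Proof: Because z ≡ x (mod a) and x ≡ i (mod a), z ≡ i (mod a). t ≡ u (mod a), so z + t ≡ i + u (mod a).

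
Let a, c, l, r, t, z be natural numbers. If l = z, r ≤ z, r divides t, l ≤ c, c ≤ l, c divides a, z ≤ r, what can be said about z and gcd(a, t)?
z divides gcd(a, t)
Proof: c ≤ l and l ≤ c, therefore c = l. Since l = z, c = z. c divides a, so z divides a. From r ≤ z and z ≤ r, r = z. Because r divides t, z divides t. z divides a, so z divides gcd(a, t).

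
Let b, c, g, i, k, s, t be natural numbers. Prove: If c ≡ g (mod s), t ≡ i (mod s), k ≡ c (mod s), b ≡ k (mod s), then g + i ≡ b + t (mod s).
b ≡ k (mod s) and k ≡ c (mod s), hence b ≡ c (mod s). c ≡ g (mod s), so b ≡ g (mod s). Since t ≡ i (mod s), b + t ≡ g + i (mod s). Then g + i ≡ b + t (mod s).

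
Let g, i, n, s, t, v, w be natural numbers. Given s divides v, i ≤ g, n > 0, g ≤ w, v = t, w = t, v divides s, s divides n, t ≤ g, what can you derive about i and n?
i ≤ n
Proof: s divides v and v divides s, so s = v. w = t and g ≤ w, so g ≤ t. t ≤ g, so t = g. Since v = t, v = g. Since s = v, s = g. s divides n, so g divides n. n > 0, so g ≤ n. Because i ≤ g, i ≤ n.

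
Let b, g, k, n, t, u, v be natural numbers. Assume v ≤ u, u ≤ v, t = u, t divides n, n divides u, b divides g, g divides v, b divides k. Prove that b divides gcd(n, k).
Since v ≤ u and u ≤ v, v = u. t = u and t divides n, so u divides n. Since n divides u, u = n. Since v = u, v = n. b divides g and g divides v, thus b divides v. Since v = n, b divides n. From b divides k, b divides gcd(n, k).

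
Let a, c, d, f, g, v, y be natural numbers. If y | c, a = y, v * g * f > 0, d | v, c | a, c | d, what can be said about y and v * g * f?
y ≤ v * g * f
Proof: a = y and c | a, so c | y. y | c, so c = y. From c | d and d | v, c | v. c = y, so y | v. Then y | v * g. Then y | v * g * f. Since v * g * f > 0, y ≤ v * g * f.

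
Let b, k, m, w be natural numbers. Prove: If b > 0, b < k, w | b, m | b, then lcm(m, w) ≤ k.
Because m | b and w | b, lcm(m, w) | b. Since b > 0, lcm(m, w) ≤ b. Because b < k, lcm(m, w) < k. Then lcm(m, w) ≤ k.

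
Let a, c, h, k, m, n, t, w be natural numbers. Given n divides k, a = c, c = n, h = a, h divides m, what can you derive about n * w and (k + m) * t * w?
n * w divides (k + m) * t * w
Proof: a = c and c = n, so a = n. h = a and h divides m, thus a divides m. a = n, so n divides m. Since n divides k, n divides k + m. Then n divides (k + m) * t. Then n * w divides (k + m) * t * w.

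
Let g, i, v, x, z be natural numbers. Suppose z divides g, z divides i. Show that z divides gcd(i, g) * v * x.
z divides i and z divides g, thus z divides gcd(i, g). Then z divides gcd(i, g) * v. Then z divides gcd(i, g) * v * x.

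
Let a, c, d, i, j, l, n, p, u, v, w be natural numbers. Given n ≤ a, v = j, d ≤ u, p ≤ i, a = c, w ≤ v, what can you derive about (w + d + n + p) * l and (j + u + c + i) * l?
(w + d + n + p) * l ≤ (j + u + c + i) * l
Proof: v = j and w ≤ v, so w ≤ j. a = c and n ≤ a, hence n ≤ c. Since d ≤ u, d + n ≤ u + c. w ≤ j, so w + d + n ≤ j + u + c. p ≤ i, so w + d + n + p ≤ j + u + c + i. By multiplying by a non-negative, (w + d + n + p) * l ≤ (j + u + c + i) * l.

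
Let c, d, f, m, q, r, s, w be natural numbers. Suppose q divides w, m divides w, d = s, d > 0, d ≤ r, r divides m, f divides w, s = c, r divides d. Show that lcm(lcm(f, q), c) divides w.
From f divides w and q divides w, lcm(f, q) divides w. From r divides d and d > 0, r ≤ d. From d ≤ r, r = d. From d = s, r = s. Since s = c, r = c. Because r divides m and m divides w, r divides w. r = c, so c divides w. Since lcm(f, q) divides w, lcm(lcm(f, q), c) divides w.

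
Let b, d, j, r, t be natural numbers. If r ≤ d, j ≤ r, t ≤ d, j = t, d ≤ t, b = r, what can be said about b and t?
b = t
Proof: Since d ≤ t and t ≤ d, d = t. Since r ≤ d, r ≤ t. j = t and j ≤ r, hence t ≤ r. Since r ≤ t, r = t. Since b = r, b = t.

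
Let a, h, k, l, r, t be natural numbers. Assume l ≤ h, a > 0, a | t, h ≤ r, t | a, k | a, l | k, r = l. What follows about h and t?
h ≤ t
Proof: Because a | t and t | a, a = t. r = l and h ≤ r, so h ≤ l. l ≤ h, so l = h. l | k and k | a, thus l | a. a > 0, so l ≤ a. l = h, so h ≤ a. a = t, so h ≤ t.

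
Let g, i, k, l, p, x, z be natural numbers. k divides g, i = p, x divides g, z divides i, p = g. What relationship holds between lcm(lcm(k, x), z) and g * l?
lcm(lcm(k, x), z) divides g * l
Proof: k divides g and x divides g, therefore lcm(k, x) divides g. i = p and p = g, therefore i = g. z divides i, so z divides g. From lcm(k, x) divides g, lcm(lcm(k, x), z) divides g. Then lcm(lcm(k, x), z) divides g * l.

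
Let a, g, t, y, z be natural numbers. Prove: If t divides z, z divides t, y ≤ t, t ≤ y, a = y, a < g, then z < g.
y ≤ t and t ≤ y, thus y = t. Because a = y, a = t. Because t divides z and z divides t, t = z. a = t, so a = z. a < g, so z < g.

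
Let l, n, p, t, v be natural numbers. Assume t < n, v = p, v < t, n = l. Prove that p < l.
Because n = l and t < n, t < l. Since v < t, v < l. Since v = p, p < l.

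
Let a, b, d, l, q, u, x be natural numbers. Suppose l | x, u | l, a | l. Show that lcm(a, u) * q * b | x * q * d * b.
a | l and u | l, so lcm(a, u) | l. Since l | x, lcm(a, u) | x. Then lcm(a, u) * q | x * q. Then lcm(a, u) * q | x * q * d. Then lcm(a, u) * q * b | x * q * d * b.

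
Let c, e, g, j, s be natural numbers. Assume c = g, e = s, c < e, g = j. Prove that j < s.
c = g and g = j, thus c = j. Since c < e, j < e. Since e = s, j < s.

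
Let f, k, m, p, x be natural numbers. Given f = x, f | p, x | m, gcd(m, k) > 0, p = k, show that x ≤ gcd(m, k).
p = k and f | p, thus f | k. Since f = x, x | k. Since x | m, x | gcd(m, k). Because gcd(m, k) > 0, x ≤ gcd(m, k).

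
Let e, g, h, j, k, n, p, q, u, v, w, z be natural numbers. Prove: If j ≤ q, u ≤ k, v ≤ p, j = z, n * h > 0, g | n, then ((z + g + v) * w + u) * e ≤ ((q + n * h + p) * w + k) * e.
j = z and j ≤ q, therefore z ≤ q. g | n, so g | n * h. n * h > 0, so g ≤ n * h. z ≤ q, so z + g ≤ q + n * h. Since v ≤ p, z + g + v ≤ q + n * h + p. Then (z + g + v) * w ≤ (q + n * h + p) * w. u ≤ k, so (z + g + v) * w + u ≤ (q + n * h + p) * w + k. Then ((z + g + v) * w + u) * e ≤ ((q + n * h + p) * w + k) * e.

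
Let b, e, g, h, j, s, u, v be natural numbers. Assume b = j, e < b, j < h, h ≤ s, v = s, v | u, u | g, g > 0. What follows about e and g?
e < g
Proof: b = j and e < b, hence e < j. j < h and h ≤ s, so j < s. v | u and u | g, hence v | g. Because g > 0, v ≤ g. Since v = s, s ≤ g. Since j < s, j < g. e < j, so e < g.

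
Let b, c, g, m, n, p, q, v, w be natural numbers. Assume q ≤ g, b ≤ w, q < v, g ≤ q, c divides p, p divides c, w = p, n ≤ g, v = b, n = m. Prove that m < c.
p divides c and c divides p, so p = c. w = p, so w = c. n = m and n ≤ g, therefore m ≤ g. q ≤ g and g ≤ q, therefore q = g. Because v = b and q < v, q < b. Since q = g, g < b. From b ≤ w, g < w. m ≤ g, so m < w. From w = c, m < c.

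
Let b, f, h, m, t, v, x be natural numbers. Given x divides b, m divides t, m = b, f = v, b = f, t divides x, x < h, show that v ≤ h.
From m divides t and t divides x, m divides x. Since m = b, b divides x. Since x divides b, x = b. Since b = f, x = f. Since f = v, x = v. x < h, so v < h. Then v ≤ h.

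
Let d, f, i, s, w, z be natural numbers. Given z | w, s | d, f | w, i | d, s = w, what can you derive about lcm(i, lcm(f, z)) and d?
lcm(i, lcm(f, z)) | d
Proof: f | w and z | w, so lcm(f, z) | w. From s = w and s | d, w | d. Since lcm(f, z) | w, lcm(f, z) | d. Since i | d, lcm(i, lcm(f, z)) | d.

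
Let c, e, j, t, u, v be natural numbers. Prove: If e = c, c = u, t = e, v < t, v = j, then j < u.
t = e and e = c, hence t = c. c = u, so t = u. Since v < t, v < u. v = j, so j < u.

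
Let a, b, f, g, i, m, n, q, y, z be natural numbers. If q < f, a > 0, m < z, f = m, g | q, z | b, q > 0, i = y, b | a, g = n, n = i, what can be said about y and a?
y < a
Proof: Since g = n and n = i, g = i. Since g | q, i | q. q > 0, so i ≤ q. Since i = y, y ≤ q. Since f = m and q < f, q < m. m < z, so q < z. z | b and b | a, hence z | a. a > 0, so z ≤ a. q < z, so q < a. y ≤ q, so y < a.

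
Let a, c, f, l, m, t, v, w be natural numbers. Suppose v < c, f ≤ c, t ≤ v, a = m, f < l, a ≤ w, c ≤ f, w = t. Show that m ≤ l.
c ≤ f and f ≤ c, thus c = f. w = t and a ≤ w, thus a ≤ t. From t ≤ v, a ≤ v. From v < c, a < c. a = m, so m < c. c = f, so m < f. Since f < l, m < l. Then m ≤ l.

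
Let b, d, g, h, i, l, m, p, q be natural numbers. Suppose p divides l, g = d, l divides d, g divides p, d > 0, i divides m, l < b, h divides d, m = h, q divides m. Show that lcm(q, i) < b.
Since q divides m and i divides m, lcm(q, i) divides m. m = h, so lcm(q, i) divides h. h divides d, so lcm(q, i) divides d. Since d > 0, lcm(q, i) ≤ d. From g divides p and p divides l, g divides l. Since g = d, d divides l. Since l divides d, l = d. l < b, so d < b. Since lcm(q, i) ≤ d, lcm(q, i) < b.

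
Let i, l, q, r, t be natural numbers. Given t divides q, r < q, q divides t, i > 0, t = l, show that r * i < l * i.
Since q divides t and t divides q, q = t. Since t = l, q = l. Since r < q, r < l. Since i > 0, by multiplying by a positive, r * i < l * i.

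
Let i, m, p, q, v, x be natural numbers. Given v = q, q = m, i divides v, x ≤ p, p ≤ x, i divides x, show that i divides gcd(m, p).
v = q and q = m, thus v = m. i divides v, so i divides m. x ≤ p and p ≤ x, so x = p. Since i divides x, i divides p. Since i divides m, i divides gcd(m, p).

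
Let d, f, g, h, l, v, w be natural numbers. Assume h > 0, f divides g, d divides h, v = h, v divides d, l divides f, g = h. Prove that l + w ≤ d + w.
From v = h and v divides d, h divides d. Since d divides h, h = d. Since g = h and f divides g, f divides h. From l divides f, l divides h. Since h > 0, l ≤ h. Since h = d, l ≤ d. Then l + w ≤ d + w.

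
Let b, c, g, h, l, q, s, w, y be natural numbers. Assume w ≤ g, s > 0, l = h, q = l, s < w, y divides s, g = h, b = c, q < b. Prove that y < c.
y divides s and s > 0, therefore y ≤ s. s < w, so y < w. Since g = h and w ≤ g, w ≤ h. Because y < w, y < h. q = l and l = h, hence q = h. Since q < b, h < b. b = c, so h < c. Since y < h, y < c.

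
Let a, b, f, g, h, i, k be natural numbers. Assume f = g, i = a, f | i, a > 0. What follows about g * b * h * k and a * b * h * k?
g * b * h * k ≤ a * b * h * k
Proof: Since i = a and f | i, f | a. Since a > 0, f ≤ a. Because f = g, g ≤ a. Then g * b ≤ a * b. Then g * b * h ≤ a * b * h. Then g * b * h * k ≤ a * b * h * k.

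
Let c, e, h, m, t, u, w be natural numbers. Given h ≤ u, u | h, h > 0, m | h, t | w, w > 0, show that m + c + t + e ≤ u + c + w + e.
u | h and h > 0, so u ≤ h. h ≤ u, so h = u. Since m | h and h > 0, m ≤ h. Since h = u, m ≤ u. Then m + c ≤ u + c. From t | w and w > 0, t ≤ w. Then t + e ≤ w + e. m + c ≤ u + c, so m + c + t + e ≤ u + c + w + e.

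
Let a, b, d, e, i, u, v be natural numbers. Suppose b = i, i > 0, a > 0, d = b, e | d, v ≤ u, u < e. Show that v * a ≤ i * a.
v ≤ u and u < e, hence v < e. Since d = b and b = i, d = i. e | d, so e | i. Since i > 0, e ≤ i. v < e, so v < i. a > 0, so v * a < i * a. Then v * a ≤ i * a.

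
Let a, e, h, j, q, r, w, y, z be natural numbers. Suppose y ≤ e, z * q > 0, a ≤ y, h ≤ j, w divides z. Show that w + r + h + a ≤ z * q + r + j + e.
From w divides z, w divides z * q. Since z * q > 0, w ≤ z * q. Then w + r ≤ z * q + r. h ≤ j, so w + r + h ≤ z * q + r + j. a ≤ y and y ≤ e, so a ≤ e. w + r + h ≤ z * q + r + j, so w + r + h + a ≤ z * q + r + j + e.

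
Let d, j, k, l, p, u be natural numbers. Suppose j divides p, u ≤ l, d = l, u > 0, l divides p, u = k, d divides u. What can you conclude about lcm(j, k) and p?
lcm(j, k) divides p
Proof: d divides u and u > 0, thus d ≤ u. Since d = l, l ≤ u. u ≤ l, so l = u. Since u = k, l = k. l divides p, so k divides p. Since j divides p, lcm(j, k) divides p.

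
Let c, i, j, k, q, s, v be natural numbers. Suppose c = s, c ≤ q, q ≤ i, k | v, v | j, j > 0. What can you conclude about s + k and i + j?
s + k ≤ i + j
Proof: c = s and c ≤ q, hence s ≤ q. q ≤ i, so s ≤ i. k | v and v | j, thus k | j. j > 0, so k ≤ j. Since s ≤ i, s + k ≤ i + j.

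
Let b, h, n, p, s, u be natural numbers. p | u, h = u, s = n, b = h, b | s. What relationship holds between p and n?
p | n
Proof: b = h and b | s, so h | s. s = n, so h | n. h = u, so u | n. p | u, so p | n.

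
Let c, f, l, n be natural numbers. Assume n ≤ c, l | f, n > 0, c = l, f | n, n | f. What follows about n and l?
n = l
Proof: c = l and n ≤ c, hence n ≤ l. f | n and n | f, therefore f = n. Since l | f, l | n. n > 0, so l ≤ n. n ≤ l, so n = l.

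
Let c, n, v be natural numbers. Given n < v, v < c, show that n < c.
n < v and v < c. By transitivity, n < c.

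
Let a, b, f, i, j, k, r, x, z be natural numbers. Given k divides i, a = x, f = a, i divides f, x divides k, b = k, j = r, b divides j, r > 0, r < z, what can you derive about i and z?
i < z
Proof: Because f = a and i divides f, i divides a. a = x, so i divides x. From x divides k, i divides k. Since k divides i, k = i. j = r and b divides j, hence b divides r. b = k, so k divides r. k = i, so i divides r. r > 0, so i ≤ r. Since r < z, i < z.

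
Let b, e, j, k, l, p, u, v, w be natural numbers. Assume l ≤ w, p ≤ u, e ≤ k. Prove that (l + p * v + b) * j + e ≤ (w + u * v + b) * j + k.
p ≤ u. By multiplying by a non-negative, p * v ≤ u * v. Then p * v + b ≤ u * v + b. Since l ≤ w, l + p * v + b ≤ w + u * v + b. By multiplying by a non-negative, (l + p * v + b) * j ≤ (w + u * v + b) * j. Since e ≤ k, (l + p * v + b) * j + e ≤ (w + u * v + b) * j + k.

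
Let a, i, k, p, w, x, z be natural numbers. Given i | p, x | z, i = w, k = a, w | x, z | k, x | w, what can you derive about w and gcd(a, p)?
w | gcd(a, p)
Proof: x | w and w | x, hence x = w. x | z and z | k, hence x | k. x = w, so w | k. k = a, so w | a. Since i = w and i | p, w | p. Since w | a, w | gcd(a, p).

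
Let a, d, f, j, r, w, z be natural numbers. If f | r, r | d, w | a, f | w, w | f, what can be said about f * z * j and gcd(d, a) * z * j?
f * z * j | gcd(d, a) * z * j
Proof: From f | r and r | d, f | d. w | f and f | w, hence w = f. Since w | a, f | a. Since f | d, f | gcd(d, a). Then f * z | gcd(d, a) * z. Then f * z * j | gcd(d, a) * z * j.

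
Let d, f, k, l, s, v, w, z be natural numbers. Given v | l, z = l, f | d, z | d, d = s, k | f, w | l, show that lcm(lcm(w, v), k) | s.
Because w | l and v | l, lcm(w, v) | l. z = l and z | d, therefore l | d. lcm(w, v) | l, so lcm(w, v) | d. k | f and f | d, thus k | d. Since lcm(w, v) | d, lcm(lcm(w, v), k) | d. d = s, so lcm(lcm(w, v), k) | s.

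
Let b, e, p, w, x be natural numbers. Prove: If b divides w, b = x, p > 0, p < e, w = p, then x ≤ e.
w = p and b divides w, therefore b divides p. p > 0, so b ≤ p. Since b = x, x ≤ p. Because p < e, x < e. Then x ≤ e.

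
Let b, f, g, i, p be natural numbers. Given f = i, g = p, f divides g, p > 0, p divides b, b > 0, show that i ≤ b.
g = p and f divides g, thus f divides p. p > 0, so f ≤ p. Since p divides b and b > 0, p ≤ b. f ≤ p, so f ≤ b. f = i, so i ≤ b.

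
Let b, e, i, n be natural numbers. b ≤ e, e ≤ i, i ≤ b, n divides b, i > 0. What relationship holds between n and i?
n ≤ i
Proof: Since b ≤ e and e ≤ i, b ≤ i. i ≤ b, so b = i. Since n divides b, n divides i. i > 0, so n ≤ i.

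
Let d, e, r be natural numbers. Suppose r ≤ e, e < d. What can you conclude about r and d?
r < d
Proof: Since r ≤ e and e < d, by transitivity, r < d.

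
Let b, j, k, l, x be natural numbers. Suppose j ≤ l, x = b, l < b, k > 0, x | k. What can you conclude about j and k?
j < k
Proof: x | k and k > 0, hence x ≤ k. x = b, so b ≤ k. l < b, so l < k. Since j ≤ l, j < k.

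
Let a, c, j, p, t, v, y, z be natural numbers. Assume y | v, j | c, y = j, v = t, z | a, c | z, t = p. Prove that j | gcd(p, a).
v = t and t = p, hence v = p. y = j and y | v, therefore j | v. Since v = p, j | p. Since j | c and c | z, j | z. z | a, so j | a. Since j | p, j | gcd(p, a).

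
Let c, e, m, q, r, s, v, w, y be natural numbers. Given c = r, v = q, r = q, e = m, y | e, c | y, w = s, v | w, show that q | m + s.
Since c = r and c | y, r | y. r = q, so q | y. y | e, so q | e. Since e = m, q | m. Because v = q and v | w, q | w. Since w = s, q | s. Since q | m, q | m + s.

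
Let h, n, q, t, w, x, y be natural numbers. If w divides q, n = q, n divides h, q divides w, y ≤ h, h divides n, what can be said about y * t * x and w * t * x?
y * t * x ≤ w * t * x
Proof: h divides n and n divides h, therefore h = n. n = q, so h = q. Since q divides w and w divides q, q = w. Since h = q, h = w. Because y ≤ h, y ≤ w. By multiplying by a non-negative, y * t ≤ w * t. By multiplying by a non-negative, y * t * x ≤ w * t * x.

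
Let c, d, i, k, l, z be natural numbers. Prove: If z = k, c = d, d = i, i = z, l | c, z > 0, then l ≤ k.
d = i and i = z, so d = z. Since c = d, c = z. l | c, so l | z. z > 0, so l ≤ z. Since z = k, l ≤ k.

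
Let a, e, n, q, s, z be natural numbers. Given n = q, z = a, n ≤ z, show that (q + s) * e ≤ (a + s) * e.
Because z = a and n ≤ z, n ≤ a. n = q, so q ≤ a. Then q + s ≤ a + s. Then (q + s) * e ≤ (a + s) * e.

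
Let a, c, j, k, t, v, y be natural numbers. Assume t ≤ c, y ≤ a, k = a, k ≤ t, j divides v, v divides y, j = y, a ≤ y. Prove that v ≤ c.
a ≤ y and y ≤ a, therefore a = y. Because j = y and j divides v, y divides v. v divides y, so y = v. Since a = y, a = v. k ≤ t and t ≤ c, therefore k ≤ c. k = a, so a ≤ c. Since a = v, v ≤ c.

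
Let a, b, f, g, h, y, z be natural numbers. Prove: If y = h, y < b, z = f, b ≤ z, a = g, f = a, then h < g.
From y = h and y < b, h < b. z = f and f = a, hence z = a. Since a = g, z = g. From b ≤ z, b ≤ g. Since h < b, h < g.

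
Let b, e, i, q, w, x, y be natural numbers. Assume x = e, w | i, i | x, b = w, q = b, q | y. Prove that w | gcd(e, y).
From w | i and i | x, w | x. x = e, so w | e. q = b and q | y, hence b | y. Since b = w, w | y. w | e, so w | gcd(e, y).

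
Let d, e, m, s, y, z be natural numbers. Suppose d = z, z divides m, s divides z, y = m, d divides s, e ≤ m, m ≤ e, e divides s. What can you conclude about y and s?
y = s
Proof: e ≤ m and m ≤ e, thus e = m. Since e divides s, m divides s. Because d = z and d divides s, z divides s. Because s divides z, z = s. Since z divides m, s divides m. Since m divides s, m = s. From y = m, y = s.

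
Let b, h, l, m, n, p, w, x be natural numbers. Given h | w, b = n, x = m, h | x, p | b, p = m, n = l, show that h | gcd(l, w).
b = n and n = l, so b = l. Since x = m and h | x, h | m. p = m and p | b, so m | b. h | m, so h | b. b = l, so h | l. h | w, so h | gcd(l, w).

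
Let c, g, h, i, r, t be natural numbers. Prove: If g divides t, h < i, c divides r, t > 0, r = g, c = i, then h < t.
From r = g and c divides r, c divides g. Since c = i, i divides g. g divides t, so i divides t. Since t > 0, i ≤ t. h < i, so h < t.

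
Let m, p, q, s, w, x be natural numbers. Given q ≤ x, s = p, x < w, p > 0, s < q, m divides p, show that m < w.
m divides p and p > 0, hence m ≤ p. Since s = p and s < q, p < q. From q ≤ x, p < x. x < w, so p < w. Since m ≤ p, m < w.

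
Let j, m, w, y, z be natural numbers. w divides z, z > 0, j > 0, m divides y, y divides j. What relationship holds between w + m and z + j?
w + m ≤ z + j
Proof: w divides z and z > 0, hence w ≤ z. From m divides y and y divides j, m divides j. Since j > 0, m ≤ j. w ≤ z, so w + m ≤ z + j.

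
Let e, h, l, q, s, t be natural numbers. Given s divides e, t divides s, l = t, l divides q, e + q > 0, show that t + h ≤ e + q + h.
Since t divides s and s divides e, t divides e. Because l = t and l divides q, t divides q. From t divides e, t divides e + q. Since e + q > 0, t ≤ e + q. Then t + h ≤ e + q + h.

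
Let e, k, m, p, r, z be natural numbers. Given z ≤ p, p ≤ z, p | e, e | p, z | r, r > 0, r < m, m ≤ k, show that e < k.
z ≤ p and p ≤ z, therefore z = p. p | e and e | p, therefore p = e. Since z = p, z = e. Because z | r and r > 0, z ≤ r. r < m and m ≤ k, therefore r < k. z ≤ r, so z < k. z = e, so e < k.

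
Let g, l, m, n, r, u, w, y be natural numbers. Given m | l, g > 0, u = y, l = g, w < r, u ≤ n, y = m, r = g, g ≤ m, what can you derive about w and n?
w < n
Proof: From r = g and w < r, w < g. l = g and m | l, thus m | g. Since g > 0, m ≤ g. g ≤ m, so m = g. u = y and y = m, so u = m. Since u ≤ n, m ≤ n. m = g, so g ≤ n. w < g, so w < n.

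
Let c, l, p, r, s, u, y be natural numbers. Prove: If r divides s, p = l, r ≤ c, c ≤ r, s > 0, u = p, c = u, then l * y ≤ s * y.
c = u and u = p, so c = p. p = l, so c = l. r ≤ c and c ≤ r, thus r = c. Because r divides s and s > 0, r ≤ s. r = c, so c ≤ s. Since c = l, l ≤ s. By multiplying by a non-negative, l * y ≤ s * y.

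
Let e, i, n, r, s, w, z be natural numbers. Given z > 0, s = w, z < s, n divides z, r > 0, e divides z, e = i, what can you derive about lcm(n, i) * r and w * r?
lcm(n, i) * r < w * r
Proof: Since e = i and e divides z, i divides z. Since n divides z, lcm(n, i) divides z. Since z > 0, lcm(n, i) ≤ z. Since s = w and z < s, z < w. lcm(n, i) ≤ z, so lcm(n, i) < w. Since r > 0, by multiplying by a positive, lcm(n, i) * r < w * r.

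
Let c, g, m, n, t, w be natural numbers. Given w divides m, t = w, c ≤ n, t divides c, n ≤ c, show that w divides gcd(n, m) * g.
c ≤ n and n ≤ c, therefore c = n. t = w and t divides c, therefore w divides c. c = n, so w divides n. Since w divides m, w divides gcd(n, m). Then w divides gcd(n, m) * g.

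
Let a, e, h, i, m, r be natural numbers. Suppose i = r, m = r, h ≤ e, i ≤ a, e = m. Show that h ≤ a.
e = m and m = r, therefore e = r. h ≤ e, so h ≤ r. i = r and i ≤ a, thus r ≤ a. Since h ≤ r, h ≤ a.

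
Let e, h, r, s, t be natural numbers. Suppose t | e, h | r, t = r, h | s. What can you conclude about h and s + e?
h | s + e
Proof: From t = r and t | e, r | e. h | r, so h | e. Since h | s, h | s + e.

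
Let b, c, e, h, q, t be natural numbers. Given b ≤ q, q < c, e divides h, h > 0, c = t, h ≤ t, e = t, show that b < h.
e = t and e divides h, therefore t divides h. h > 0, so t ≤ h. Since h ≤ t, t = h. Since c = t, c = h. q < c, so q < h. b ≤ q, so b < h.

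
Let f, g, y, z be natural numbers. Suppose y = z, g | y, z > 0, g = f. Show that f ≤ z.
y = z and g | y, thus g | z. From g = f, f | z. z > 0, so f ≤ z.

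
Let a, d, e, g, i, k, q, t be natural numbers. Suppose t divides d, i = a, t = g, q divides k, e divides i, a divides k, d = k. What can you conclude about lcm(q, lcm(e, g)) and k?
lcm(q, lcm(e, g)) divides k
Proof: i = a and e divides i, thus e divides a. Because a divides k, e divides k. Since t = g and t divides d, g divides d. Since d = k, g divides k. Since e divides k, lcm(e, g) divides k. Since q divides k, lcm(q, lcm(e, g)) divides k.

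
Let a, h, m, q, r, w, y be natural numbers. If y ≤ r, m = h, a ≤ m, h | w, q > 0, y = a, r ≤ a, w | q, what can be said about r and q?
r ≤ q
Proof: y = a and y ≤ r, hence a ≤ r. r ≤ a, so a = r. m = h and a ≤ m, thus a ≤ h. h | w and w | q, thus h | q. q > 0, so h ≤ q. a ≤ h, so a ≤ q. Since a = r, r ≤ q.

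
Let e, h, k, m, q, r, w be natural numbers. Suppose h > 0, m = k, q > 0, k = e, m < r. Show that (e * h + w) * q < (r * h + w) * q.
Because m = k and k = e, m = e. m < r, so e < r. Since h > 0, by multiplying by a positive, e * h < r * h. Then e * h + w < r * h + w. Combining with q > 0, by multiplying by a positive, (e * h + w) * q < (r * h + w) * q.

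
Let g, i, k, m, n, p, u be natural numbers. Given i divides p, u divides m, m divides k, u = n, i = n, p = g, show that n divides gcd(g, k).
i = n and i divides p, thus n divides p. Since p = g, n divides g. From u divides m and m divides k, u divides k. Since u = n, n divides k. n divides g, so n divides gcd(g, k).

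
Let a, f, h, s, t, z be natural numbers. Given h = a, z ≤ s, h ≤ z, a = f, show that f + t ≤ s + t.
From h = a and a = f, h = f. Since h ≤ z and z ≤ s, h ≤ s. Since h = f, f ≤ s. Then f + t ≤ s + t.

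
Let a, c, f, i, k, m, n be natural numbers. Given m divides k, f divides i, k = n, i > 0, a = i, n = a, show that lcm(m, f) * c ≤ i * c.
Because n = a and a = i, n = i. Since k = n, k = i. From m divides k, m divides i. Because f divides i, lcm(m, f) divides i. Since i > 0, lcm(m, f) ≤ i. By multiplying by a non-negative, lcm(m, f) * c ≤ i * c.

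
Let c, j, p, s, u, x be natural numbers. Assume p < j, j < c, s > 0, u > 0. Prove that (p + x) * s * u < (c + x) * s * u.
Since p < j and j < c, p < c. Then p + x < c + x. Since s > 0, by multiplying by a positive, (p + x) * s < (c + x) * s. Since u > 0, by multiplying by a positive, (p + x) * s * u < (c + x) * s * u.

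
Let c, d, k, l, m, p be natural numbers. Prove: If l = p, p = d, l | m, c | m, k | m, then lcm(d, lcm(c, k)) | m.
l = p and p = d, hence l = d. Because l | m, d | m. Because c | m and k | m, lcm(c, k) | m. d | m, so lcm(d, lcm(c, k)) | m.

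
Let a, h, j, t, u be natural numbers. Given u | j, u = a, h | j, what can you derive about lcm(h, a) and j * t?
lcm(h, a) | j * t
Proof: Because u = a and u | j, a | j. h | j, so lcm(h, a) | j. Then lcm(h, a) | j * t.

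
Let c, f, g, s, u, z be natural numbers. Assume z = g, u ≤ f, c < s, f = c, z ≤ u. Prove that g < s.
z = g and z ≤ u, therefore g ≤ u. Because f = c and u ≤ f, u ≤ c. From g ≤ u, g ≤ c. c < s, so g < s.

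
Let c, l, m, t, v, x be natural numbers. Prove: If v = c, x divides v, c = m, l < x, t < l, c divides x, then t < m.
v = c and x divides v, hence x divides c. c divides x, so x = c. Since c = m, x = m. t < l and l < x, therefore t < x. x = m, so t < m.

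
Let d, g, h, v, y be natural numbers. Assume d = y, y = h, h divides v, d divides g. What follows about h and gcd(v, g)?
h divides gcd(v, g)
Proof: From d = y and y = h, d = h. d divides g, so h divides g. Since h divides v, h divides gcd(v, g).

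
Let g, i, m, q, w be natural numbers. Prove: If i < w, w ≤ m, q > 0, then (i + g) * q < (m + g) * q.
i < w and w ≤ m, thus i < m. Then i + g < m + g. Since q > 0, by multiplying by a positive, (i + g) * q < (m + g) * q.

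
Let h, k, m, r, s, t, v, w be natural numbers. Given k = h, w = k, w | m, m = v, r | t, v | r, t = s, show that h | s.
w = k and w | m, thus k | m. Since m = v, k | v. Because v | r and r | t, v | t. Since t = s, v | s. Since k | v, k | s. k = h, so h | s.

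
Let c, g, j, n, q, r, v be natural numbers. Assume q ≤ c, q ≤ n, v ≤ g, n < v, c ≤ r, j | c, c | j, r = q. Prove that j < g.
r = q and c ≤ r, therefore c ≤ q. q ≤ c, so q = c. From c | j and j | c, c = j. Since q = c, q = j. From q ≤ n and n < v, q < v. Since q = j, j < v. Since v ≤ g, j < g.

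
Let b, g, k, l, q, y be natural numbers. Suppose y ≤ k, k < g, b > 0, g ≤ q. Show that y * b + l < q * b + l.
From y ≤ k and k < g, y < g. Since g ≤ q, y < q. From b > 0, y * b < q * b. Then y * b + l < q * b + l.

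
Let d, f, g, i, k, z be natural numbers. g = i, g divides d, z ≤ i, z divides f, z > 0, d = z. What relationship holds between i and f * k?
i divides f * k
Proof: Since g = i and g divides d, i divides d. From d = z, i divides z. z > 0, so i ≤ z. Since z ≤ i, z = i. Since z divides f, i divides f. Then i divides f * k.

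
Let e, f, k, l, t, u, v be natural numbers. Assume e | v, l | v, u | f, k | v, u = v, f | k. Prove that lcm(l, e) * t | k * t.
u | f and f | k, thus u | k. Since u = v, v | k. Since k | v, v = k. Because l | v and e | v, lcm(l, e) | v. v = k, so lcm(l, e) | k. Then lcm(l, e) * t | k * t.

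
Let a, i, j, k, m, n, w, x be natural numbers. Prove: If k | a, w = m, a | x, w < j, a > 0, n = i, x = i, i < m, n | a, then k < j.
x = i and a | x, therefore a | i. Because n = i and n | a, i | a. a | i, so a = i. Since k | a and a > 0, k ≤ a. Since a = i, k ≤ i. i < m, so k < m. w = m and w < j, therefore m < j. Since k < m, k < j.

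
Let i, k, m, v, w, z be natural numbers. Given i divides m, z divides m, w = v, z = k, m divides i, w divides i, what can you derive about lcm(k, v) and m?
lcm(k, v) divides m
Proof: z = k and z divides m, hence k divides m. i divides m and m divides i, thus i = m. Since w divides i, w divides m. w = v, so v divides m. Since k divides m, lcm(k, v) divides m.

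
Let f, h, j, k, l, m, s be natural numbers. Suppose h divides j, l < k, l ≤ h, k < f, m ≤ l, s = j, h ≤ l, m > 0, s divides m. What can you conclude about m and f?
m < f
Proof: h ≤ l and l ≤ h, thus h = l. s = j and s divides m, hence j divides m. Since h divides j, h divides m. m > 0, so h ≤ m. h = l, so l ≤ m. Since m ≤ l, l = m. l < k and k < f, hence l < f. Since l = m, m < f.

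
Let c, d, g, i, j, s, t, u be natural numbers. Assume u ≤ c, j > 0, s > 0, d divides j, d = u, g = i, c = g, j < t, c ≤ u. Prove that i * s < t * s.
c = g and g = i, hence c = i. From u ≤ c and c ≤ u, u = c. d = u and d divides j, so u divides j. Since u = c, c divides j. Since j > 0, c ≤ j. j < t, so c < t. Since c = i, i < t. Since s > 0, by multiplying by a positive, i * s < t * s.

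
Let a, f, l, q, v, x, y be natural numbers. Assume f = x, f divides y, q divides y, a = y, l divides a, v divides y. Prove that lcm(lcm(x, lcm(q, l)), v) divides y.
From f = x and f divides y, x divides y. a = y and l divides a, hence l divides y. q divides y, so lcm(q, l) divides y. Because x divides y, lcm(x, lcm(q, l)) divides y. From v divides y, lcm(lcm(x, lcm(q, l)), v) divides y.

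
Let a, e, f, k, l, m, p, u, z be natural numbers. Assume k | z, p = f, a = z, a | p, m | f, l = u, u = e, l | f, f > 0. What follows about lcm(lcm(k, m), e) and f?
lcm(lcm(k, m), e) ≤ f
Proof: a = z and a | p, hence z | p. p = f, so z | f. k | z, so k | f. Since m | f, lcm(k, m) | f. l = u and u = e, thus l = e. l | f, so e | f. Since lcm(k, m) | f, lcm(lcm(k, m), e) | f. Since f > 0, lcm(lcm(k, m), e) ≤ f.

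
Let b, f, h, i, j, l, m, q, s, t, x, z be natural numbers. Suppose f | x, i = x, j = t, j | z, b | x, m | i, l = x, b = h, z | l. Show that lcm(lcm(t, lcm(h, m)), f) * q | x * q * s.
From j | z and z | l, j | l. j = t, so t | l. Since l = x, t | x. Since b = h and b | x, h | x. i = x and m | i, therefore m | x. h | x, so lcm(h, m) | x. Since t | x, lcm(t, lcm(h, m)) | x. f | x, so lcm(lcm(t, lcm(h, m)), f) | x. Then lcm(lcm(t, lcm(h, m)), f) * q | x * q. Then lcm(lcm(t, lcm(h, m)), f) * q | x * q * s.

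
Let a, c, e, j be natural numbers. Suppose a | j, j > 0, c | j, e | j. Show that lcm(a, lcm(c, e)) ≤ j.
Because c | j and e | j, lcm(c, e) | j. Since a | j, lcm(a, lcm(c, e)) | j. j > 0, so lcm(a, lcm(c, e)) ≤ j.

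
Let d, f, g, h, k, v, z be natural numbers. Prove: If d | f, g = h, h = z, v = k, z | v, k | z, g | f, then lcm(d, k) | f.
g = h and h = z, so g = z. From v = k and z | v, z | k. Since k | z, z = k. g = z, so g = k. Since g | f, k | f. d | f, so lcm(d, k) | f.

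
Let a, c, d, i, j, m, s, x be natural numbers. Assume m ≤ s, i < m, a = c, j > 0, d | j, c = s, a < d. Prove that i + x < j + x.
i < m and m ≤ s, hence i < s. Since a = c and c = s, a = s. Since a < d, s < d. Since i < s, i < d. d | j and j > 0, therefore d ≤ j. Since i < d, i < j. Then i + x < j + x.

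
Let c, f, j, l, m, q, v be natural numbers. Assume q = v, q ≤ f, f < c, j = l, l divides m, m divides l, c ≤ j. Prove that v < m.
q ≤ f and f < c, so q < c. q = v, so v < c. From l divides m and m divides l, l = m. Since j = l, j = m. Since c ≤ j, c ≤ m. Since v < c, v < m.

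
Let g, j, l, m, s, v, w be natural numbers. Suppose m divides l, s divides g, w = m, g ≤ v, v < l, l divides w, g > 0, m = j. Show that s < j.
Because w = m and l divides w, l divides m. Since m divides l, l = m. s divides g and g > 0, thus s ≤ g. g ≤ v and v < l, therefore g < l. s ≤ g, so s < l. From l = m, s < m. From m = j, s < j.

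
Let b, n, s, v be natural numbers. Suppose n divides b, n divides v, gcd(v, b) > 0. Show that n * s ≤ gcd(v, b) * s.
n divides v and n divides b, thus n divides gcd(v, b). gcd(v, b) > 0, so n ≤ gcd(v, b). By multiplying by a non-negative, n * s ≤ gcd(v, b) * s.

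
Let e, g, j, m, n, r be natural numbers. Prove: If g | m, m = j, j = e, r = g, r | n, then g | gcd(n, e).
r = g and r | n, therefore g | n. Because m = j and g | m, g | j. j = e, so g | e. Since g | n, g | gcd(n, e).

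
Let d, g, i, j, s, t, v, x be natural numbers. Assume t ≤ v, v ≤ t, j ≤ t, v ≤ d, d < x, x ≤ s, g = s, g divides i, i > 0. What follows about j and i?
j < i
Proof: Because t ≤ v and v ≤ t, t = v. j ≤ t, so j ≤ v. Since v ≤ d and d < x, v < x. x ≤ s, so v < s. j ≤ v, so j < s. g = s and g divides i, thus s divides i. From i > 0, s ≤ i. Since j < s, j < i.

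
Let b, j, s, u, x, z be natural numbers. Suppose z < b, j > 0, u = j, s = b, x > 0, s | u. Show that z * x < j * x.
Since u = j and s | u, s | j. Since s = b, b | j. Since j > 0, b ≤ j. Since z < b, z < j. From x > 0, z * x < j * x.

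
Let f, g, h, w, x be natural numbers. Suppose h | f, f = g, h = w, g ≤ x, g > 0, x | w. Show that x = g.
f = g and h | f, hence h | g. h = w, so w | g. x | w, so x | g. g > 0, so x ≤ g. Since g ≤ x, g = x. Then x = g.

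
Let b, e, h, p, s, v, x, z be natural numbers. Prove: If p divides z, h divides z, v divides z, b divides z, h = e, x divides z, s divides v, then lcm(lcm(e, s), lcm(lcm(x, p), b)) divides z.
h = e and h divides z, so e divides z. s divides v and v divides z, thus s divides z. Because e divides z, lcm(e, s) divides z. x divides z and p divides z, so lcm(x, p) divides z. Since b divides z, lcm(lcm(x, p), b) divides z. lcm(e, s) divides z, so lcm(lcm(e, s), lcm(lcm(x, p), b)) divides z.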